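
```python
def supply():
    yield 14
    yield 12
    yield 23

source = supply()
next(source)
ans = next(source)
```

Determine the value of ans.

Step 1: supply() creates a generator.
Step 2: next(source) yields 14 (consumed and discarded).
Step 3: next(source) yields 12, assigned to ans.
Therefore ans = 12.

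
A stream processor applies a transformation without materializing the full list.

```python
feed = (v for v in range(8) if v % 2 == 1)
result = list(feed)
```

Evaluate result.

Step 1: Filter range(8) keeping only odd values:
  v=0: even, excluded
  v=1: odd, included
  v=2: even, excluded
  v=3: odd, included
  v=4: even, excluded
  v=5: odd, included
  v=6: even, excluded
  v=7: odd, included
Therefore result = [1, 3, 5, 7].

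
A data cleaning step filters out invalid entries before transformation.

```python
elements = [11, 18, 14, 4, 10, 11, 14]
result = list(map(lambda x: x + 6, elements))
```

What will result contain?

Step 1: Apply lambda x: x + 6 to each element:
  11 -> 17
  18 -> 24
  14 -> 20
  4 -> 10
  10 -> 16
  11 -> 17
  14 -> 20
Therefore result = [17, 24, 20, 10, 16, 17, 20].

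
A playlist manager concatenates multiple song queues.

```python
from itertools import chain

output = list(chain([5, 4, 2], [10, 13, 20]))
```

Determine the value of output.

Step 1: chain() concatenates iterables: [5, 4, 2] + [10, 13, 20].
Therefore output = [5, 4, 2, 10, 13, 20].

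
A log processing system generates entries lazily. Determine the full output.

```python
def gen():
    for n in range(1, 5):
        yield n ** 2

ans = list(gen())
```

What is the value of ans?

Step 1: For each n in range(1, 5), yield n**2:
  n=1: yield 1**2 = 1
  n=2: yield 2**2 = 4
  n=3: yield 3**2 = 9
  n=4: yield 4**2 = 16
Therefore ans = [1, 4, 9, 16].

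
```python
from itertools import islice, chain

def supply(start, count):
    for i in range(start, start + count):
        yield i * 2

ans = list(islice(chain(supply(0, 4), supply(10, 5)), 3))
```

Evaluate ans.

Step 1: supply(0, 4) yields [0, 2, 4, 6].
Step 2: supply(10, 5) yields [20, 22, 24, 26, 28].
Step 3: chain concatenates: [0, 2, 4, 6, 20, 22, 24, 26, 28].
Step 4: islice takes first 3: [0, 2, 4].
Therefore ans = [0, 2, 4].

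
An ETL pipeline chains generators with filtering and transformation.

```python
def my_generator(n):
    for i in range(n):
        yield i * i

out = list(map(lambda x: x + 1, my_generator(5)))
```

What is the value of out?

Step 1: my_generator(5) yields squares: [0, 1, 4, 9, 16].
Step 2: map adds 1 to each: [1, 2, 5, 10, 17].
Therefore out = [1, 2, 5, 10, 17].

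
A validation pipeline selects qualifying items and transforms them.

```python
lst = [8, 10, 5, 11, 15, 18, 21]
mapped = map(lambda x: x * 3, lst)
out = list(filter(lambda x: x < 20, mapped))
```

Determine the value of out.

Step 1: Map x * 3:
  8 -> 24
  10 -> 30
  5 -> 15
  11 -> 33
  15 -> 45
  18 -> 54
  21 -> 63
Step 2: Filter for < 20:
  24: removed
  30: removed
  15: kept
  33: removed
  45: removed
  54: removed
  63: removed
Therefore out = [15].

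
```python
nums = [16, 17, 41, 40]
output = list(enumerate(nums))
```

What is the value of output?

Step 1: enumerate pairs each element with its index:
  (0, 16)
  (1, 17)
  (2, 41)
  (3, 40)
Therefore output = [(0, 16), (1, 17), (2, 41), (3, 40)].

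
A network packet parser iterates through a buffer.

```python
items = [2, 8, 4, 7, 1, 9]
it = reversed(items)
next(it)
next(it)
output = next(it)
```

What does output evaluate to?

Step 1: reversed([2, 8, 4, 7, 1, 9]) gives iterator: [9, 1, 7, 4, 8, 2].
Step 2: First next() = 9, second next() = 1.
Step 3: Third next() = 7.
Therefore output = 7.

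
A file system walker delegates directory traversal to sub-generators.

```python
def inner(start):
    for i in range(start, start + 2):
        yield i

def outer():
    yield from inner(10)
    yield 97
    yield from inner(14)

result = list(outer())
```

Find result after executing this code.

Step 1: outer() delegates to inner(10):
  yield 10
  yield 11
Step 2: yield 97
Step 3: Delegates to inner(14):
  yield 14
  yield 15
Therefore result = [10, 11, 97, 14, 15].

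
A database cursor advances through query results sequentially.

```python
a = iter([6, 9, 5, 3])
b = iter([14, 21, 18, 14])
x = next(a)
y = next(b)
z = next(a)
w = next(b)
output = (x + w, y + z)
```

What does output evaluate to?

Step 1: a iterates [6, 9, 5, 3], b iterates [14, 21, 18, 14].
Step 2: x = next(a) = 6, y = next(b) = 14.
Step 3: z = next(a) = 9, w = next(b) = 21.
Step 4: output = (6 + 21, 14 + 9) = (27, 23).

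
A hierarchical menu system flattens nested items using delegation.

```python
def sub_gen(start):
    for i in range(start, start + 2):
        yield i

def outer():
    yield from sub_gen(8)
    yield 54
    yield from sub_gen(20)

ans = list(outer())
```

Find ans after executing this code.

Step 1: outer() delegates to sub_gen(8):
  yield 8
  yield 9
Step 2: yield 54
Step 3: Delegates to sub_gen(20):
  yield 20
  yield 21
Therefore ans = [8, 9, 54, 20, 21].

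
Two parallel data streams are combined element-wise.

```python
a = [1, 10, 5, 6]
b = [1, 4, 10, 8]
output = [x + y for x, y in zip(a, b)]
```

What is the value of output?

Step 1: Add corresponding elements:
  1 + 1 = 2
  10 + 4 = 14
  5 + 10 = 15
  6 + 8 = 14
Therefore output = [2, 14, 15, 14].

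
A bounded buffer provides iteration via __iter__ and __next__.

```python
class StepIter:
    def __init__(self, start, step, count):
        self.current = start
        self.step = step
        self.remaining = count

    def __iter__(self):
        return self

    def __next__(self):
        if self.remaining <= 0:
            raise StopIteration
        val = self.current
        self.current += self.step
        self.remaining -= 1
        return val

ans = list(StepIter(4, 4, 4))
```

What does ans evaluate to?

Step 1: StepIter starts at 4, increments by 4, for 4 steps:
  Yield 4, then current += 4
  Yield 8, then current += 4
  Yield 12, then current += 4
  Yield 16, then current += 4
Therefore ans = [4, 8, 12, 16].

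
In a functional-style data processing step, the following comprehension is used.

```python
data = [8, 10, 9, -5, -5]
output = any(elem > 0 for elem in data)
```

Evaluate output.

Step 1: Check elem > 0 for each element in [8, 10, 9, -5, -5]:
  8 > 0: True
  10 > 0: True
  9 > 0: True
  -5 > 0: False
  -5 > 0: False
Step 2: any() returns True.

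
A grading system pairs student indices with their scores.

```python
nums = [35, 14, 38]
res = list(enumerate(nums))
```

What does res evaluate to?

Step 1: enumerate pairs each element with its index:
  (0, 35)
  (1, 14)
  (2, 38)
Therefore res = [(0, 35), (1, 14), (2, 38)].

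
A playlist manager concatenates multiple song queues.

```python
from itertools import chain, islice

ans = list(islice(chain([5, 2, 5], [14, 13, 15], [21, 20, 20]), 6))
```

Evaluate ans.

Step 1: chain([5, 2, 5], [14, 13, 15], [21, 20, 20]) = [5, 2, 5, 14, 13, 15, 21, 20, 20].
Step 2: islice takes first 6 elements: [5, 2, 5, 14, 13, 15].
Therefore ans = [5, 2, 5, 14, 13, 15].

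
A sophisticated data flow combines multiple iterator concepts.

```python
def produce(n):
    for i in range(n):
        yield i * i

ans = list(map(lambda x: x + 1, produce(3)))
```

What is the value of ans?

Step 1: produce(3) yields squares: [0, 1, 4].
Step 2: map adds 1 to each: [1, 2, 5].
Therefore ans = [1, 2, 5].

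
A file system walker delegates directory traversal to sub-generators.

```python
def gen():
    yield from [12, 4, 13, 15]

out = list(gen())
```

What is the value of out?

Step 1: yield from delegates to the iterable, yielding each element.
Step 2: Collected values: [12, 4, 13, 15].
Therefore out = [12, 4, 13, 15].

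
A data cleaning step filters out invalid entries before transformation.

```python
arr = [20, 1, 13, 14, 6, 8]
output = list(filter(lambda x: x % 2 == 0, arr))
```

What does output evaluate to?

Step 1: Filter elements divisible by 2:
  20 % 2 = 0: kept
  1 % 2 = 1: removed
  13 % 2 = 1: removed
  14 % 2 = 0: kept
  6 % 2 = 0: kept
  8 % 2 = 0: kept
Therefore output = [20, 14, 6, 8].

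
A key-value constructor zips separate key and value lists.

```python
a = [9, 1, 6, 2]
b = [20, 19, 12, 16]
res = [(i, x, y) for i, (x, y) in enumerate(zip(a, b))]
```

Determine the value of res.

Step 1: enumerate(zip(a, b)) gives index with paired elements:
  i=0: (9, 20)
  i=1: (1, 19)
  i=2: (6, 12)
  i=3: (2, 16)
Therefore res = [(0, 9, 20), (1, 1, 19), (2, 6, 12), (3, 2, 16)].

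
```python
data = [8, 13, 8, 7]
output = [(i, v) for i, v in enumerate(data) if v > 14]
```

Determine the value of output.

Step 1: Filter enumerate([8, 13, 8, 7]) keeping v > 14:
  (0, 8): 8 <= 14, excluded
  (1, 13): 13 <= 14, excluded
  (2, 8): 8 <= 14, excluded
  (3, 7): 7 <= 14, excluded
Therefore output = [].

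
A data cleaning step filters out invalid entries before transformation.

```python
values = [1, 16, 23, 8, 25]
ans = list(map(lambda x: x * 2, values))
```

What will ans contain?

Step 1: Apply lambda x: x * 2 to each element:
  1 -> 2
  16 -> 32
  23 -> 46
  8 -> 16
  25 -> 50
Therefore ans = [2, 32, 46, 16, 50].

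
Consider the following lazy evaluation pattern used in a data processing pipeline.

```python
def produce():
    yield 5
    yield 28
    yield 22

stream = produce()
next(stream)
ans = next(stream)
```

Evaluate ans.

Step 1: produce() creates a generator.
Step 2: next(stream) yields 5 (consumed and discarded).
Step 3: next(stream) yields 28, assigned to ans.
Therefore ans = 28.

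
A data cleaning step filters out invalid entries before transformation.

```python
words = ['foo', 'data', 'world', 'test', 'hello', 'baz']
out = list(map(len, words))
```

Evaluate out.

Step 1: Map len() to each word:
  'foo' -> 3
  'data' -> 4
  'world' -> 5
  'test' -> 4
  'hello' -> 5
  'baz' -> 3
Therefore out = [3, 4, 5, 4, 5, 3].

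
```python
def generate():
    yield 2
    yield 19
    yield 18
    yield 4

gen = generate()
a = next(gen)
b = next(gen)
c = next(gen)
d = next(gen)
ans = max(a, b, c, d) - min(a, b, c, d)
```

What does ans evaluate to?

Step 1: Create generator and consume all values:
  a = next(gen) = 2
  b = next(gen) = 19
  c = next(gen) = 18
  d = next(gen) = 4
Step 2: max = 19, min = 2, ans = 19 - 2 = 17.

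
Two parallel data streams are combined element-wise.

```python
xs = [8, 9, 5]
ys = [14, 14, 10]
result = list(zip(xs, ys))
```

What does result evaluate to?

Step 1: zip pairs elements at same index:
  Index 0: (8, 14)
  Index 1: (9, 14)
  Index 2: (5, 10)
Therefore result = [(8, 14), (9, 14), (5, 10)].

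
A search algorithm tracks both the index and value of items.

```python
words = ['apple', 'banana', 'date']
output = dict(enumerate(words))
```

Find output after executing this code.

Step 1: enumerate pairs indices with words:
  0 -> 'apple'
  1 -> 'banana'
  2 -> 'date'
Therefore output = {0: 'apple', 1: 'banana', 2: 'date'}.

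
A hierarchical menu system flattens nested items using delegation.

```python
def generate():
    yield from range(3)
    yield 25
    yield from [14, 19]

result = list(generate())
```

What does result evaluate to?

Step 1: Trace yields in order:
  yield 0
  yield 1
  yield 2
  yield 25
  yield 14
  yield 19
Therefore result = [0, 1, 2, 25, 14, 19].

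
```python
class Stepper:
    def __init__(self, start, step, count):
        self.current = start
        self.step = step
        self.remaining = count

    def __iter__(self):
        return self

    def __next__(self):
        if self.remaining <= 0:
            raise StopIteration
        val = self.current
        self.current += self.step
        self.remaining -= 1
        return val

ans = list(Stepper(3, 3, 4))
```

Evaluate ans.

Step 1: Stepper starts at 3, increments by 3, for 4 steps:
  Yield 3, then current += 3
  Yield 6, then current += 3
  Yield 9, then current += 3
  Yield 12, then current += 3
Therefore ans = [3, 6, 9, 12].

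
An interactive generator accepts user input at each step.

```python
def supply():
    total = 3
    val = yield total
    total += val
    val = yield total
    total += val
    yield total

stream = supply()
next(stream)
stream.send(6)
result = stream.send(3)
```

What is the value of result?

Step 1: next() -> yield total=3.
Step 2: send(6) -> val=6, total = 3+6 = 9, yield 9.
Step 3: send(3) -> val=3, total = 9+3 = 12, yield 12.
Therefore result = 12.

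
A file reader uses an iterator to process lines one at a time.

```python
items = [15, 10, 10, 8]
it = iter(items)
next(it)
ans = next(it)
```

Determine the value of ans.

Step 1: Create iterator over [15, 10, 10, 8].
Step 2: next() consumes 15.
Step 3: next() returns 10.
Therefore ans = 10.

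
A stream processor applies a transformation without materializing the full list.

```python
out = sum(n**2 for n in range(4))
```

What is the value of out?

Step 1: Compute n**2 for each n in range(4):
  n=0: 0**2 = 0
  n=1: 1**2 = 1
  n=2: 2**2 = 4
  n=3: 3**2 = 9
Step 2: sum = 0 + 1 + 4 + 9 = 14.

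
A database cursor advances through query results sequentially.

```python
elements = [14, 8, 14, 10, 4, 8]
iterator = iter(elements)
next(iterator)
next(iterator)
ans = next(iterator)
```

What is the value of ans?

Step 1: Create iterator over [14, 8, 14, 10, 4, 8].
Step 2: next() consumes 14.
Step 3: next() consumes 8.
Step 4: next() returns 14.
Therefore ans = 14.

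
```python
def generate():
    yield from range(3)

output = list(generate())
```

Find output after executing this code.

Step 1: yield from delegates to the iterable, yielding each element.
Step 2: Collected values: [0, 1, 2].
Therefore output = [0, 1, 2].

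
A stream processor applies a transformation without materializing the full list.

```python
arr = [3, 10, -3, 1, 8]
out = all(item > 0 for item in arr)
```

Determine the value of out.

Step 1: Check item > 0 for each element in [3, 10, -3, 1, 8]:
  3 > 0: True
  10 > 0: True
  -3 > 0: False
  1 > 0: True
  8 > 0: True
Step 2: all() returns False.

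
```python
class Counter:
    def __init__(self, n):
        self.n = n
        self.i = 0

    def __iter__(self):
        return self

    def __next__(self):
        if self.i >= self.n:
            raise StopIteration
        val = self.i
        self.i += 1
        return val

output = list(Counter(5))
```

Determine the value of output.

Step 1: Counter(5) creates an iterator counting 0 to 4.
Step 2: list() consumes all values: [0, 1, 2, 3, 4].
Therefore output = [0, 1, 2, 3, 4].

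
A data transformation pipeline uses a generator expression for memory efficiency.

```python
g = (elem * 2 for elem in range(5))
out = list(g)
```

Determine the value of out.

Step 1: For each elem in range(5), compute elem*2:
  elem=0: 0*2 = 0
  elem=1: 1*2 = 2
  elem=2: 2*2 = 4
  elem=3: 3*2 = 6
  elem=4: 4*2 = 8
Therefore out = [0, 2, 4, 6, 8].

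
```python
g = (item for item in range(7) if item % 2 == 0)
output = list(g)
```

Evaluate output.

Step 1: Filter range(7) keeping only even values:
  item=0: even, included
  item=1: odd, excluded
  item=2: even, included
  item=3: odd, excluded
  item=4: even, included
  item=5: odd, excluded
  item=6: even, included
Therefore output = [0, 2, 4, 6].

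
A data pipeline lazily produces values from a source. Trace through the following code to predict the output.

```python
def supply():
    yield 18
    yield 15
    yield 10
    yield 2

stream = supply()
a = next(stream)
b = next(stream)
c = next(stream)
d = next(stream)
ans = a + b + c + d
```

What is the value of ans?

Step 1: Create generator and consume all values:
  a = next(stream) = 18
  b = next(stream) = 15
  c = next(stream) = 10
  d = next(stream) = 2
Step 2: ans = 18 + 15 + 10 + 2 = 45.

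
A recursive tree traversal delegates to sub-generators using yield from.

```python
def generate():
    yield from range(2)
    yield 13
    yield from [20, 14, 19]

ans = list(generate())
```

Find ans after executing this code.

Step 1: Trace yields in order:
  yield 0
  yield 1
  yield 13
  yield 20
  yield 14
  yield 19
Therefore ans = [0, 1, 13, 20, 14, 19].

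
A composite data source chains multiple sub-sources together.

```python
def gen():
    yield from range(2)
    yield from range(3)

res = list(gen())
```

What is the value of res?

Step 1: Trace yields in order:
  yield 0
  yield 1
  yield 0
  yield 1
  yield 2
Therefore res = [0, 1, 0, 1, 2].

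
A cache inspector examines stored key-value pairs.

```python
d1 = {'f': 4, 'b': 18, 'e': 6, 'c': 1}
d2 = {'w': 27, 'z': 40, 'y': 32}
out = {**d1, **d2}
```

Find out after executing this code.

Step 1: Merge d1 and d2 (d2 values override on key conflicts).
Step 2: d1 has keys ['f', 'b', 'e', 'c'], d2 has keys ['w', 'z', 'y'].
Therefore out = {'f': 4, 'b': 18, 'e': 6, 'c': 1, 'w': 27, 'z': 40, 'y': 32}.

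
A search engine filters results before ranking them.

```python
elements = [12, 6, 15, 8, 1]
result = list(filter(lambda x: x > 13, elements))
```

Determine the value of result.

Step 1: Filter elements > 13:
  12: removed
  6: removed
  15: kept
  8: removed
  1: removed
Therefore result = [15].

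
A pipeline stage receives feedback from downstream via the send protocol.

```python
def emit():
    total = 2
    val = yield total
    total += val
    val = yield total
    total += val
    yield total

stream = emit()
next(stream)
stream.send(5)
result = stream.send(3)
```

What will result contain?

Step 1: next() -> yield total=2.
Step 2: send(5) -> val=5, total = 2+5 = 7, yield 7.
Step 3: send(3) -> val=3, total = 7+3 = 10, yield 10.
Therefore result = 10.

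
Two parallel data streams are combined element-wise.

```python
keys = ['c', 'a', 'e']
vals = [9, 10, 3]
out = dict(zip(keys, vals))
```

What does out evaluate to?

Step 1: zip pairs keys with values:
  'c' -> 9
  'a' -> 10
  'e' -> 3
Therefore out = {'c': 9, 'a': 10, 'e': 3}.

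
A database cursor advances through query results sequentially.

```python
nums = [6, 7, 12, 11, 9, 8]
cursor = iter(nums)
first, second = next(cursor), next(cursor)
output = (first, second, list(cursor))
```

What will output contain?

Step 1: Create iterator over [6, 7, 12, 11, 9, 8].
Step 2: first = 6, second = 7.
Step 3: Remaining elements: [12, 11, 9, 8].
Therefore output = (6, 7, [12, 11, 9, 8]).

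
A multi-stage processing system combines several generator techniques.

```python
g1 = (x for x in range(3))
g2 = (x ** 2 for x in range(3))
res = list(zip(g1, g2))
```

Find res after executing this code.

Step 1: g1 produces [0, 1, 2].
Step 2: g2 produces [0, 1, 4].
Step 3: zip pairs them: [(0, 0), (1, 1), (2, 4)].
Therefore res = [(0, 0), (1, 1), (2, 4)].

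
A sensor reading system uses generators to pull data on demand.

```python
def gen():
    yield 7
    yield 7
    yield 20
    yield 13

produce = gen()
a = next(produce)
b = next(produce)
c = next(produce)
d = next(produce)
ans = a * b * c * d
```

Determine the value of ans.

Step 1: Create generator and consume all values:
  a = next(produce) = 7
  b = next(produce) = 7
  c = next(produce) = 20
  d = next(produce) = 13
Step 2: ans = 7 * 7 * 20 * 13 = 12740.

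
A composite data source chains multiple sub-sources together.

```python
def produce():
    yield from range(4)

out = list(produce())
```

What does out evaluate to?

Step 1: yield from delegates to the iterable, yielding each element.
Step 2: Collected values: [0, 1, 2, 3].
Therefore out = [0, 1, 2, 3].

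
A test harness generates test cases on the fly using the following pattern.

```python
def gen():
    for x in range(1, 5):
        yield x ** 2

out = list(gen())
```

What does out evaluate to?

Step 1: For each x in range(1, 5), yield x**2:
  x=1: yield 1**2 = 1
  x=2: yield 2**2 = 4
  x=3: yield 3**2 = 9
  x=4: yield 4**2 = 16
Therefore out = [1, 4, 9, 16].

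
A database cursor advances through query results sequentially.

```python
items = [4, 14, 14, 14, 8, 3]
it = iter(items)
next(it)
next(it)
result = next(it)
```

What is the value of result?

Step 1: Create iterator over [4, 14, 14, 14, 8, 3].
Step 2: next() consumes 4.
Step 3: next() consumes 14.
Step 4: next() returns 14.
Therefore result = 14.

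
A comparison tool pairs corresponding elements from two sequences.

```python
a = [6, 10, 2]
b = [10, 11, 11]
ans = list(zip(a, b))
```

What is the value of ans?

Step 1: zip pairs elements at same index:
  Index 0: (6, 10)
  Index 1: (10, 11)
  Index 2: (2, 11)
Therefore ans = [(6, 10), (10, 11), (2, 11)].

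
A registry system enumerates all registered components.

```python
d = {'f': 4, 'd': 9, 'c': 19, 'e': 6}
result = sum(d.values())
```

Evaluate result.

Step 1: d.values() = [4, 9, 19, 6].
Step 2: sum = 38.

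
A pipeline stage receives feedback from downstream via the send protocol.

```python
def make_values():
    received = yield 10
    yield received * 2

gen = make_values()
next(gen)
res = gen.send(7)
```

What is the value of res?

Step 1: next(gen) advances to first yield, producing 10.
Step 2: send(7) resumes, received = 7.
Step 3: yield received * 2 = 7 * 2 = 14.
Therefore res = 14.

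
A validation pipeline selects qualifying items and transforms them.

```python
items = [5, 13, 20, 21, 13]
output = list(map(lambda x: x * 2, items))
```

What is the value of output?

Step 1: Apply lambda x: x * 2 to each element:
  5 -> 10
  13 -> 26
  20 -> 40
  21 -> 42
  13 -> 26
Therefore output = [10, 26, 40, 42, 26].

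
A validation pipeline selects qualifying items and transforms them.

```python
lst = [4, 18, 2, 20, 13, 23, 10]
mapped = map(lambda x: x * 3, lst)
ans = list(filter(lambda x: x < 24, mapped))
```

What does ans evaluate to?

Step 1: Map x * 3:
  4 -> 12
  18 -> 54
  2 -> 6
  20 -> 60
  13 -> 39
  23 -> 69
  10 -> 30
Step 2: Filter for < 24:
  12: kept
  54: removed
  6: kept
  60: removed
  39: removed
  69: removed
  30: removed
Therefore ans = [12, 6].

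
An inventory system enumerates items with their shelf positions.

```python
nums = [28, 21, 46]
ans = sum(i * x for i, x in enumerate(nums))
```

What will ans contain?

Step 1: Compute i * x for each (i, x) in enumerate([28, 21, 46]):
  i=0, x=28: 0*28 = 0
  i=1, x=21: 1*21 = 21
  i=2, x=46: 2*46 = 92
Step 2: sum = 0 + 21 + 92 = 113.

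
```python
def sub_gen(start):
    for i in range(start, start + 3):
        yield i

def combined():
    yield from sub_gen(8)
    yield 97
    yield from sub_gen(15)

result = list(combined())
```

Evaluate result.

Step 1: combined() delegates to sub_gen(8):
  yield 8
  yield 9
  yield 10
Step 2: yield 97
Step 3: Delegates to sub_gen(15):
  yield 15
  yield 16
  yield 17
Therefore result = [8, 9, 10, 97, 15, 16, 17].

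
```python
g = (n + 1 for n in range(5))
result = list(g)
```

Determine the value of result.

Step 1: For each n in range(5), compute n+1:
  n=0: 0+1 = 1
  n=1: 1+1 = 2
  n=2: 2+1 = 3
  n=3: 3+1 = 4
  n=4: 4+1 = 5
Therefore result = [1, 2, 3, 4, 5].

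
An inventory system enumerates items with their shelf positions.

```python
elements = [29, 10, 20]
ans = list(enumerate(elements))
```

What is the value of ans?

Step 1: enumerate pairs each element with its index:
  (0, 29)
  (1, 10)
  (2, 20)
Therefore ans = [(0, 29), (1, 10), (2, 20)].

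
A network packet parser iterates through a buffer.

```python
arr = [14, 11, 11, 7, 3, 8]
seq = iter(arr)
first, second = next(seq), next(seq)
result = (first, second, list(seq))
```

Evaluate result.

Step 1: Create iterator over [14, 11, 11, 7, 3, 8].
Step 2: first = 14, second = 11.
Step 3: Remaining elements: [11, 7, 3, 8].
Therefore result = (14, 11, [11, 7, 3, 8]).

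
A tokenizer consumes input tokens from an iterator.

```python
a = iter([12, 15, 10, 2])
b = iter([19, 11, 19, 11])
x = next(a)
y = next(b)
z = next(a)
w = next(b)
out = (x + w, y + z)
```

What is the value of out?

Step 1: a iterates [12, 15, 10, 2], b iterates [19, 11, 19, 11].
Step 2: x = next(a) = 12, y = next(b) = 19.
Step 3: z = next(a) = 15, w = next(b) = 11.
Step 4: out = (12 + 11, 19 + 15) = (23, 34).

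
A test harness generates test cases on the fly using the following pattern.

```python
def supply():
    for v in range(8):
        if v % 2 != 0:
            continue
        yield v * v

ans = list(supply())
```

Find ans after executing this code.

Step 1: Only yield v**2 when v is divisible by 2:
  v=0: 0 % 2 == 0, yield 0**2 = 0
  v=2: 2 % 2 == 0, yield 2**2 = 4
  v=4: 4 % 2 == 0, yield 4**2 = 16
  v=6: 6 % 2 == 0, yield 6**2 = 36
Therefore ans = [0, 4, 16, 36].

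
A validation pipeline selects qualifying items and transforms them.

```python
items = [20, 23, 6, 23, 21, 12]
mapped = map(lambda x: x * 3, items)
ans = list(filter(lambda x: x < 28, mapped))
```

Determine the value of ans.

Step 1: Map x * 3:
  20 -> 60
  23 -> 69
  6 -> 18
  23 -> 69
  21 -> 63
  12 -> 36
Step 2: Filter for < 28:
  60: removed
  69: removed
  18: kept
  69: removed
  63: removed
  36: removed
Therefore ans = [18].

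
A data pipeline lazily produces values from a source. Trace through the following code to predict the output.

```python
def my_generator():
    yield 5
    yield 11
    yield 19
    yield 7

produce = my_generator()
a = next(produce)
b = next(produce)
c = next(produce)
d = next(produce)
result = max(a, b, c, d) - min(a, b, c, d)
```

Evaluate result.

Step 1: Create generator and consume all values:
  a = next(produce) = 5
  b = next(produce) = 11
  c = next(produce) = 19
  d = next(produce) = 7
Step 2: max = 19, min = 5, result = 19 - 5 = 14.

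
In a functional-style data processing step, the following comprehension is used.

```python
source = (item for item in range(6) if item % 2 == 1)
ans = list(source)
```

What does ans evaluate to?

Step 1: Filter range(6) keeping only odd values:
  item=0: even, excluded
  item=1: odd, included
  item=2: even, excluded
  item=3: odd, included
  item=4: even, excluded
  item=5: odd, included
Therefore ans = [1, 3, 5].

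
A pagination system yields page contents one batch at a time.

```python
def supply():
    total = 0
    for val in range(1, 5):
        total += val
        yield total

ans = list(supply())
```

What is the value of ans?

Step 1: Generator accumulates running sum:
  val=1: total = 1, yield 1
  val=2: total = 3, yield 3
  val=3: total = 6, yield 6
  val=4: total = 10, yield 10
Therefore ans = [1, 3, 6, 10].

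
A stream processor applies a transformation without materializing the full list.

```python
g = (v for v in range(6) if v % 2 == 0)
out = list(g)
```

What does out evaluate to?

Step 1: Filter range(6) keeping only even values:
  v=0: even, included
  v=1: odd, excluded
  v=2: even, included
  v=3: odd, excluded
  v=4: even, included
  v=5: odd, excluded
Therefore out = [0, 2, 4].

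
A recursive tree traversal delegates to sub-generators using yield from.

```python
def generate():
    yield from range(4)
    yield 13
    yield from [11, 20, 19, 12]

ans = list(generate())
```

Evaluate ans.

Step 1: Trace yields in order:
  yield 0
  yield 1
  yield 2
  yield 3
  yield 13
  yield 11
  yield 20
  yield 19
  yield 12
Therefore ans = [0, 1, 2, 3, 13, 11, 20, 19, 12].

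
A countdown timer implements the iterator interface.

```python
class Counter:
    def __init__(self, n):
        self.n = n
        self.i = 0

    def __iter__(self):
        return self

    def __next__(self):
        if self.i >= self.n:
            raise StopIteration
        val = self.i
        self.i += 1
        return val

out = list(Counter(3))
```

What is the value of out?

Step 1: Counter(3) creates an iterator counting 0 to 2.
Step 2: list() consumes all values: [0, 1, 2].
Therefore out = [0, 1, 2].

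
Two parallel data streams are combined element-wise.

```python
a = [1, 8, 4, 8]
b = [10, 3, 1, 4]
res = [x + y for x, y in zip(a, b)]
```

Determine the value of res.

Step 1: Add corresponding elements:
  1 + 10 = 11
  8 + 3 = 11
  4 + 1 = 5
  8 + 4 = 12
Therefore res = [11, 11, 5, 12].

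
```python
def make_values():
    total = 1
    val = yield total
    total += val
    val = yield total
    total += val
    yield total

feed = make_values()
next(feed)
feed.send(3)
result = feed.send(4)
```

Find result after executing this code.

Step 1: next() -> yield total=1.
Step 2: send(3) -> val=3, total = 1+3 = 4, yield 4.
Step 3: send(4) -> val=4, total = 4+4 = 8, yield 8.
Therefore result = 8.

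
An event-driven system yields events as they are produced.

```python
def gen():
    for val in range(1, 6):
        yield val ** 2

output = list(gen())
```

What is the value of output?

Step 1: For each val in range(1, 6), yield val**2:
  val=1: yield 1**2 = 1
  val=2: yield 2**2 = 4
  val=3: yield 3**2 = 9
  val=4: yield 4**2 = 16
  val=5: yield 5**2 = 25
Therefore output = [1, 4, 9, 16, 25].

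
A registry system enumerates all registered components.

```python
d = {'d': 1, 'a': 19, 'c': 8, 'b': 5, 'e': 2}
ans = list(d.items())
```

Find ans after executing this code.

Step 1: d.items() returns (key, value) pairs in insertion order.
Therefore ans = [('d', 1), ('a', 19), ('c', 8), ('b', 5), ('e', 2)].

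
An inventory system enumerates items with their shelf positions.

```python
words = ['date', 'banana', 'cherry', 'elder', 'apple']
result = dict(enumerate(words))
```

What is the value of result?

Step 1: enumerate pairs indices with words:
  0 -> 'date'
  1 -> 'banana'
  2 -> 'cherry'
  3 -> 'elder'
  4 -> 'apple'
Therefore result = {0: 'date', 1: 'banana', 2: 'cherry', 3: 'elder', 4: 'apple'}.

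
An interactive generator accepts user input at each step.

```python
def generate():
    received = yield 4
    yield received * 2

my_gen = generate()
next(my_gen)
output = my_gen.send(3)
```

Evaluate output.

Step 1: next(my_gen) advances to first yield, producing 4.
Step 2: send(3) resumes, received = 3.
Step 3: yield received * 2 = 3 * 2 = 6.
Therefore output = 6.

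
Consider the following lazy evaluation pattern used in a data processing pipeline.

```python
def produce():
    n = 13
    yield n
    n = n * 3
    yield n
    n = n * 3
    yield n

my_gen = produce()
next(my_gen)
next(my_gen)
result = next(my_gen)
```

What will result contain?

Step 1: Trace through generator execution:
  Yield 1: n starts at 13, yield 13
  Yield 2: n = 13 * 3 = 39, yield 39
  Yield 3: n = 39 * 3 = 117, yield 117
Step 2: First next() gets 13, second next() gets the second value, third next() yields 117.
Therefore result = 117.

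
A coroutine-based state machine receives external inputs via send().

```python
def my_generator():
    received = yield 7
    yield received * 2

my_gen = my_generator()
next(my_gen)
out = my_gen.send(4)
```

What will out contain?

Step 1: next(my_gen) advances to first yield, producing 7.
Step 2: send(4) resumes, received = 4.
Step 3: yield received * 2 = 4 * 2 = 8.
Therefore out = 8.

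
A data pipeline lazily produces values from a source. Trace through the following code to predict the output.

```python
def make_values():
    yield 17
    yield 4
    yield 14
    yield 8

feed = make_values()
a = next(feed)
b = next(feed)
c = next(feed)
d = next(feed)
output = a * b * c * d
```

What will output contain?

Step 1: Create generator and consume all values:
  a = next(feed) = 17
  b = next(feed) = 4
  c = next(feed) = 14
  d = next(feed) = 8
Step 2: output = 17 * 4 * 14 * 8 = 7616.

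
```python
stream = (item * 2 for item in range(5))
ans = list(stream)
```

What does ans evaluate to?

Step 1: For each item in range(5), compute item*2:
  item=0: 0*2 = 0
  item=1: 1*2 = 2
  item=2: 2*2 = 4
  item=3: 3*2 = 6
  item=4: 4*2 = 8
Therefore ans = [0, 2, 4, 6, 8].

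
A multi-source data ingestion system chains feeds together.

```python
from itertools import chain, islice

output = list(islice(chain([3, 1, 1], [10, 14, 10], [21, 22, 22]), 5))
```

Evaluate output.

Step 1: chain([3, 1, 1], [10, 14, 10], [21, 22, 22]) = [3, 1, 1, 10, 14, 10, 21, 22, 22].
Step 2: islice takes first 5 elements: [3, 1, 1, 10, 14].
Therefore output = [3, 1, 1, 10, 14].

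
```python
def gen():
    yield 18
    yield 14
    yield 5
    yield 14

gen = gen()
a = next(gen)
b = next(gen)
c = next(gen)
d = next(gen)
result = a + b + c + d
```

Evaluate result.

Step 1: Create generator and consume all values:
  a = next(gen) = 18
  b = next(gen) = 14
  c = next(gen) = 5
  d = next(gen) = 14
Step 2: result = 18 + 14 + 5 + 14 = 51.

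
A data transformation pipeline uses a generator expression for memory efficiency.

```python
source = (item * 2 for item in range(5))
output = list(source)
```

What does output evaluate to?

Step 1: For each item in range(5), compute item*2:
  item=0: 0*2 = 0
  item=1: 1*2 = 2
  item=2: 2*2 = 4
  item=3: 3*2 = 6
  item=4: 4*2 = 8
Therefore output = [0, 2, 4, 6, 8].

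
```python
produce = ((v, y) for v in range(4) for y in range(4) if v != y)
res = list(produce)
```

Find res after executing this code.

Step 1: Nested generator over range(4) x range(4) where v != y:
  (0, 0): excluded (v == y)
  (0, 1): included
  (0, 2): included
  (0, 3): included
  (1, 0): included
  (1, 1): excluded (v == y)
  (1, 2): included
  (1, 3): included
  (2, 0): included
  (2, 1): included
  (2, 2): excluded (v == y)
  (2, 3): included
  (3, 0): included
  (3, 1): included
  (3, 2): included
  (3, 3): excluded (v == y)
Therefore res = [(0, 1), (0, 2), (0, 3), (1, 0), (1, 2), (1, 3), (2, 0), (2, 1), (2, 3), (3, 0), (3, 1), (3, 2)].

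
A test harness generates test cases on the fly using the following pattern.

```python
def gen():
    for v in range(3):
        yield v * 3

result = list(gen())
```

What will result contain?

Step 1: For each v in range(3), yield v * 3:
  v=0: yield 0 * 3 = 0
  v=1: yield 1 * 3 = 3
  v=2: yield 2 * 3 = 6
Therefore result = [0, 3, 6].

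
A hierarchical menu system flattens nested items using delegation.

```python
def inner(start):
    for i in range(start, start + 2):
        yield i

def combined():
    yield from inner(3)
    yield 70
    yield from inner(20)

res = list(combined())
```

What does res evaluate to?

Step 1: combined() delegates to inner(3):
  yield 3
  yield 4
Step 2: yield 70
Step 3: Delegates to inner(20):
  yield 20
  yield 21
Therefore res = [3, 4, 70, 20, 21].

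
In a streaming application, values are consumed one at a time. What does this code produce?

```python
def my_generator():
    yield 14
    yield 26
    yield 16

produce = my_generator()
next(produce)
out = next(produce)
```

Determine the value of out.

Step 1: my_generator() creates a generator.
Step 2: next(produce) yields 14 (consumed and discarded).
Step 3: next(produce) yields 26, assigned to out.
Therefore out = 26.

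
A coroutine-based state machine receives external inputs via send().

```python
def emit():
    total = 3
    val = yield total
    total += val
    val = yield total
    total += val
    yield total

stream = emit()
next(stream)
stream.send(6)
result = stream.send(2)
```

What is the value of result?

Step 1: next() -> yield total=3.
Step 2: send(6) -> val=6, total = 3+6 = 9, yield 9.
Step 3: send(2) -> val=2, total = 9+2 = 11, yield 11.
Therefore result = 11.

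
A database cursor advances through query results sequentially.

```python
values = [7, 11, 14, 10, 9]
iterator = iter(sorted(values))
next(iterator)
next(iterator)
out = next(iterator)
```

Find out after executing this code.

Step 1: sorted([7, 11, 14, 10, 9]) = [7, 9, 10, 11, 14].
Step 2: Create iterator and skip 2 elements.
Step 3: next() returns 10.
Therefore out = 10.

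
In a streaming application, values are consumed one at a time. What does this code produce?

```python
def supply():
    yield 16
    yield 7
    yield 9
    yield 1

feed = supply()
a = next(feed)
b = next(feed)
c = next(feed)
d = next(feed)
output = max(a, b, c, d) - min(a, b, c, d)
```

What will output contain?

Step 1: Create generator and consume all values:
  a = next(feed) = 16
  b = next(feed) = 7
  c = next(feed) = 9
  d = next(feed) = 1
Step 2: max = 16, min = 1, output = 16 - 1 = 15.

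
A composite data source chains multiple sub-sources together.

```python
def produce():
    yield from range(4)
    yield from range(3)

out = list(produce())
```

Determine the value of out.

Step 1: Trace yields in order:
  yield 0
  yield 1
  yield 2
  yield 3
  yield 0
  yield 1
  yield 2
Therefore out = [0, 1, 2, 3, 0, 1, 2].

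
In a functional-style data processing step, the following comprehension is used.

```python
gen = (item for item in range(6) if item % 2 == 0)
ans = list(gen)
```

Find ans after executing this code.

Step 1: Filter range(6) keeping only even values:
  item=0: even, included
  item=1: odd, excluded
  item=2: even, included
  item=3: odd, excluded
  item=4: even, included
  item=5: odd, excluded
Therefore ans = [0, 2, 4].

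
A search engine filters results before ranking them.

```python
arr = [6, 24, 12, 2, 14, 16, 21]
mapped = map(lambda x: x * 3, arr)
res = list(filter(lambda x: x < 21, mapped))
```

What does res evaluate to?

Step 1: Map x * 3:
  6 -> 18
  24 -> 72
  12 -> 36
  2 -> 6
  14 -> 42
  16 -> 48
  21 -> 63
Step 2: Filter for < 21:
  18: kept
  72: removed
  36: removed
  6: kept
  42: removed
  48: removed
  63: removed
Therefore res = [18, 6].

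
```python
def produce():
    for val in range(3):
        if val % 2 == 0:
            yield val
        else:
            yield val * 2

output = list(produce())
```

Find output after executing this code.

Step 1: For each val in range(3), yield val if even, else val*2:
  val=0 (even): yield 0
  val=1 (odd): yield 1*2 = 2
  val=2 (even): yield 2
Therefore output = [0, 2, 2].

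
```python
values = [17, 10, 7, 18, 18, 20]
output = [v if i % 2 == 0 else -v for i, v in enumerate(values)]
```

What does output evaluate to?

Step 1: For each (i, v), keep v if i is even, negate if odd:
  i=0 (even): keep 17
  i=1 (odd): negate to -10
  i=2 (even): keep 7
  i=3 (odd): negate to -18
  i=4 (even): keep 18
  i=5 (odd): negate to -20
Therefore output = [17, -10, 7, -18, 18, -20].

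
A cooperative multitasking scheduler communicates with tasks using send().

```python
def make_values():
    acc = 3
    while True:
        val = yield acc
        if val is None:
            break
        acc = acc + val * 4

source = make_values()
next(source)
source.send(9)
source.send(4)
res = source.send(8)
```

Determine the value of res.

Step 1: next() -> yield acc=3.
Step 2: send(9) -> val=9, acc = 3 + 9*4 = 39, yield 39.
Step 3: send(4) -> val=4, acc = 39 + 4*4 = 55, yield 55.
Step 4: send(8) -> val=8, acc = 55 + 8*4 = 87, yield 87.
Therefore res = 87.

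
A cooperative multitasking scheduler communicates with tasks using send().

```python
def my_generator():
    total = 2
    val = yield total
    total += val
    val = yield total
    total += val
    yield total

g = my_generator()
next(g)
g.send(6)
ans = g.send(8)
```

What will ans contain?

Step 1: next() -> yield total=2.
Step 2: send(6) -> val=6, total = 2+6 = 8, yield 8.
Step 3: send(8) -> val=8, total = 8+8 = 16, yield 16.
Therefore ans = 16.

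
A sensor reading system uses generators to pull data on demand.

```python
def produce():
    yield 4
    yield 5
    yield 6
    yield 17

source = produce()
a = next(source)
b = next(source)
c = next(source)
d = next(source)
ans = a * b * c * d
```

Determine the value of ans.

Step 1: Create generator and consume all values:
  a = next(source) = 4
  b = next(source) = 5
  c = next(source) = 6
  d = next(source) = 17
Step 2: ans = 4 * 5 * 6 * 17 = 2040.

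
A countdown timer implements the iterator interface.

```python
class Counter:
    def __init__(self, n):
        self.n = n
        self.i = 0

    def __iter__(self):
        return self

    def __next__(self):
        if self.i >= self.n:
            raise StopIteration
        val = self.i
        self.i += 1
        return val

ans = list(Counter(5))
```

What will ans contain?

Step 1: Counter(5) creates an iterator counting 0 to 4.
Step 2: list() consumes all values: [0, 1, 2, 3, 4].
Therefore ans = [0, 1, 2, 3, 4].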